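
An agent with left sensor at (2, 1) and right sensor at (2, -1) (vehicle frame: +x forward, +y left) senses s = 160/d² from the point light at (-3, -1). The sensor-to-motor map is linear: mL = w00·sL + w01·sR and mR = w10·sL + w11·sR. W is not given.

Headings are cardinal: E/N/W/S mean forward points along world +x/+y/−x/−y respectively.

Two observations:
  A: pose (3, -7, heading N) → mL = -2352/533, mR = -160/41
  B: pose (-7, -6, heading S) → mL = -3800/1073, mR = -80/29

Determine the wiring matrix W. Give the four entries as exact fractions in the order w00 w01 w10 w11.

obs A: pose=(3,-7,N) → sL=160/41, sR=32/13, mL=-2352/533, mR=-160/41
obs B: pose=(-7,-6,S) → sL=80/29, sR=80/37, mL=-3800/1073, mR=-80/29
sensor matrix S = [[160/41, 32/13], [80/29, 80/37]]; det S = 942080/571909
solve [mL_A; mL_B] = S·[w00; w01] and [mR_A; mR_B] = S·[w10; w11]:
  w00 = -1/2, w01 = -1, w10 = -1, w11 = 0

-1/2 -1 -1 0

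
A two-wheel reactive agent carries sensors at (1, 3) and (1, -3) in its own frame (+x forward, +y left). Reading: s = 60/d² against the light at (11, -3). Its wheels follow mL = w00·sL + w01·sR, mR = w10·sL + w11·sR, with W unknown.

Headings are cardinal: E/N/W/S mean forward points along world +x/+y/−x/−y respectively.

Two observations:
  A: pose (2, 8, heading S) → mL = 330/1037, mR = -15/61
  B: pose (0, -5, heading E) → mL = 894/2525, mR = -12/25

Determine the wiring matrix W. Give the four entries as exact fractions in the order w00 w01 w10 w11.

1 -1/2 0 -1

obs A: pose=(2,8,S) → sL=15/34, sR=15/61, mL=330/1037, mR=-15/61
obs B: pose=(0,-5,E) → sL=60/101, sR=12/25, mL=894/2525, mR=-12/25
sensor matrix S = [[15/34, 15/61], [60/101, 12/25]]; det S = 34398/523685
solve [mL_A; mL_B] = S·[w00; w01] and [mR_A; mR_B] = S·[w10; w11]:
  w00 = 1, w01 = -1/2, w10 = 0, w11 = -1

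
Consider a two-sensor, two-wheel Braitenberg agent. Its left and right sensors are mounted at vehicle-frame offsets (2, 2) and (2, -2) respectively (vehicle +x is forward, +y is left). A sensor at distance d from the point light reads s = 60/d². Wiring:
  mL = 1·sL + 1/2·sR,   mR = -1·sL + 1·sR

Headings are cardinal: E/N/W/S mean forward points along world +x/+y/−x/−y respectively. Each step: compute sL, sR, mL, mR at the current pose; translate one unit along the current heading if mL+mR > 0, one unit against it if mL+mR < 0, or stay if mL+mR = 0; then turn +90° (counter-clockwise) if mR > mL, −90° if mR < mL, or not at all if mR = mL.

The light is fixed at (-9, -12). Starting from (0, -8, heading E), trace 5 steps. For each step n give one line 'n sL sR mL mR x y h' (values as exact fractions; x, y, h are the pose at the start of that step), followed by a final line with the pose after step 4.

n=0: pose=(0,-8,E); sL=60/157, sR=12/25; mL=2442/3925, mR=384/3925; mL+mR=18/25 → advance +1; mR−mL=-2058/3925 → turn -1·90°
n=1: pose=(1,-8,S); sL=15/37, sR=15/17; mL=1065/1258, mR=300/629; mL+mR=45/34 → advance +1; mR−mL=-465/1258 → turn -1·90°
n=2: pose=(1,-9,W); sL=12/13, sR=60/89; mL=1458/1157, mR=-288/1157; mL+mR=90/89 → advance +1; mR−mL=-1746/1157 → turn -1·90°
n=3: pose=(0,-9,N); sL=30/37, sR=30/73; mL=2745/2701, mR=-1080/2701; mL+mR=45/73 → advance +1; mR−mL=-3825/2701 → turn -1·90°
n=4: pose=(0,-8,E); sL=60/157, sR=12/25; mL=2442/3925, mR=384/3925; mL+mR=18/25 → advance +1; mR−mL=-2058/3925 → turn -1·90°

0 60/157 12/25 2442/3925 384/3925 0 -8 E
1 15/37 15/17 1065/1258 300/629 1 -8 S
2 12/13 60/89 1458/1157 -288/1157 1 -9 W
3 30/37 30/73 2745/2701 -1080/2701 0 -9 N
4 60/157 12/25 2442/3925 384/3925 0 -8 E
final 1 -8 S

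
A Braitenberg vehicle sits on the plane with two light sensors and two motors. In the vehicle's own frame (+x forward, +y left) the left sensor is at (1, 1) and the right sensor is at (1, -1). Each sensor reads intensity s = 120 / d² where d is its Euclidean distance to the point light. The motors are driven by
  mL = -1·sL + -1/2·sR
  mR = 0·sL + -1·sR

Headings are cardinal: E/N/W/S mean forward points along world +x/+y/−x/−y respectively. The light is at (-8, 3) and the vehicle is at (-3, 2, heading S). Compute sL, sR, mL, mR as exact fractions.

left sensor world pos  = (-2, 1); dL² = 40
right sensor world pos = (-4, 1); dR² = 20
sL = 120/40 = 3
sR = 120/20 = 6
mL = -1·sL + -1/2·sR = -6
mR = 0·sL + -1·sR = -6

3 6 -6 -6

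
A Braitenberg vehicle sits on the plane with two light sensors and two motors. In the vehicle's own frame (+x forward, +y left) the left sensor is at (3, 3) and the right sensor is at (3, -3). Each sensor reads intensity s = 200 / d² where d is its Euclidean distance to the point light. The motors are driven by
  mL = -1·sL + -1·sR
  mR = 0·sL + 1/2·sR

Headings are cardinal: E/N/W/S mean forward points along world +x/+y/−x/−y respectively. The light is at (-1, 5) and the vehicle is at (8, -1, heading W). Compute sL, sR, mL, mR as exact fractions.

left sensor world pos  = (5, -4); dL² = 117
right sensor world pos = (5, 2); dR² = 45
sL = 200/117 = 200/117
sR = 200/45 = 40/9
mL = -1·sL + -1·sR = -80/13
mR = 0·sL + 1/2·sR = 20/9

200/117 40/9 -80/13 20/9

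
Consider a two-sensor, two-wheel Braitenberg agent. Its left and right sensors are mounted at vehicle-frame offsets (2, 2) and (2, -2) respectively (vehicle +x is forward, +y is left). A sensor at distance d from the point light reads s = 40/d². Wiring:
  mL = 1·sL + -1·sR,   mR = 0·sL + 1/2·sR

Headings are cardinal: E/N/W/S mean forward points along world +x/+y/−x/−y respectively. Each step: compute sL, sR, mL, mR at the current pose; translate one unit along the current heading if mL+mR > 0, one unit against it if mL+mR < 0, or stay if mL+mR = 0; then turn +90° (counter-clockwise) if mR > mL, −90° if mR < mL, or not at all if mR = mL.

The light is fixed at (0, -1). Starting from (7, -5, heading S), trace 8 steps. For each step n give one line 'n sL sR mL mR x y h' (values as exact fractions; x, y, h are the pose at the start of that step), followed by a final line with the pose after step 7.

n=0: pose=(7,-5,S); sL=40/117, sR=40/61; mL=-2240/7137, mR=20/61; mL+mR=100/7137 → advance +1; mR−mL=4580/7137 → turn +1·90°
n=1: pose=(7,-6,E); sL=4/9, sR=4/13; mL=16/117, mR=2/13; mL+mR=34/117 → advance +1; mR−mL=2/117 → turn +1·90°
n=2: pose=(8,-6,N); sL=8/9, sR=40/109; mL=512/981, mR=20/109; mL+mR=692/981 → advance +1; mR−mL=-332/981 → turn -1·90°
n=3: pose=(8,-5,E); sL=5/13, sR=5/17; mL=20/221, mR=5/34; mL+mR=105/442 → advance +1; mR−mL=25/442 → turn +1·90°
n=4: pose=(9,-5,N); sL=40/53, sR=8/25; mL=576/1325, mR=4/25; mL+mR=788/1325 → advance +1; mR−mL=-364/1325 → turn -1·90°
n=5: pose=(9,-4,E); sL=20/61, sR=20/73; mL=240/4453, mR=10/73; mL+mR=850/4453 → advance +1; mR−mL=370/4453 → turn +1·90°
n=6: pose=(10,-4,N); sL=8/13, sR=8/29; mL=128/377, mR=4/29; mL+mR=180/377 → advance +1; mR−mL=-76/377 → turn -1·90°
n=7: pose=(10,-3,E); sL=5/18, sR=1/4; mL=1/36, mR=1/8; mL+mR=11/72 → advance +1; mR−mL=7/72 → turn +1·90°

0 40/117 40/61 -2240/7137 20/61 7 -5 S
1 4/9 4/13 16/117 2/13 7 -6 E
2 8/9 40/109 512/981 20/109 8 -6 N
3 5/13 5/17 20/221 5/34 8 -5 E
4 40/53 8/25 576/1325 4/25 9 -5 N
5 20/61 20/73 240/4453 10/73 9 -4 E
6 8/13 8/29 128/377 4/29 10 -4 N
7 5/18 1/4 1/36 1/8 10 -3 E
final 11 -3 N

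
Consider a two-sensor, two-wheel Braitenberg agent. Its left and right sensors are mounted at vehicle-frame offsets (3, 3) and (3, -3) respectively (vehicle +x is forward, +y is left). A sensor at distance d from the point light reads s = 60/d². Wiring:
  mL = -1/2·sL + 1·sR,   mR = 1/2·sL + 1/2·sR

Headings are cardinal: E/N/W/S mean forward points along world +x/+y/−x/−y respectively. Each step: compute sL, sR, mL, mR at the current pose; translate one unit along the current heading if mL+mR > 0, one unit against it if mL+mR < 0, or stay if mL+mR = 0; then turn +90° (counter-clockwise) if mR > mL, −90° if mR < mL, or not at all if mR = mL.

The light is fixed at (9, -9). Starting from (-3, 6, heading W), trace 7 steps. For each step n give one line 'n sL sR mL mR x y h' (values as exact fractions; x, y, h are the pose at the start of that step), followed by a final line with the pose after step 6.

0 20/123 20/183 70/2501 340/2501 -3 6 W
1 15/61 3/20 33/1220 483/2440 -4 6 S
2 60/389 60/221 16710/85969 18300/85969 -4 5 E
3 30/257 6/37 987/9509 1326/9509 -3 5 N
4 20/123 20/183 70/2501 340/2501 -3 6 W
5 15/61 3/20 33/1220 483/2440 -4 6 S
6 60/389 60/221 16710/85969 18300/85969 -4 5 E
final -3 5 N

n=0: pose=(-3,6,W); sL=20/123, sR=20/183; mL=70/2501, mR=340/2501; mL+mR=10/61 → advance +1; mR−mL=270/2501 → turn +1·90°
n=1: pose=(-4,6,S); sL=15/61, sR=3/20; mL=33/1220, mR=483/2440; mL+mR=9/40 → advance +1; mR−mL=417/2440 → turn +1·90°
n=2: pose=(-4,5,E); sL=60/389, sR=60/221; mL=16710/85969, mR=18300/85969; mL+mR=90/221 → advance +1; mR−mL=1590/85969 → turn +1·90°
n=3: pose=(-3,5,N); sL=30/257, sR=6/37; mL=987/9509, mR=1326/9509; mL+mR=9/37 → advance +1; mR−mL=339/9509 → turn +1·90°
n=4: pose=(-3,6,W); sL=20/123, sR=20/183; mL=70/2501, mR=340/2501; mL+mR=10/61 → advance +1; mR−mL=270/2501 → turn +1·90°
n=5: pose=(-4,6,S); sL=15/61, sR=3/20; mL=33/1220, mR=483/2440; mL+mR=9/40 → advance +1; mR−mL=417/2440 → turn +1·90°
n=6: pose=(-4,5,E); sL=60/389, sR=60/221; mL=16710/85969, mR=18300/85969; mL+mR=90/221 → advance +1; mR−mL=1590/85969 → turn +1·90°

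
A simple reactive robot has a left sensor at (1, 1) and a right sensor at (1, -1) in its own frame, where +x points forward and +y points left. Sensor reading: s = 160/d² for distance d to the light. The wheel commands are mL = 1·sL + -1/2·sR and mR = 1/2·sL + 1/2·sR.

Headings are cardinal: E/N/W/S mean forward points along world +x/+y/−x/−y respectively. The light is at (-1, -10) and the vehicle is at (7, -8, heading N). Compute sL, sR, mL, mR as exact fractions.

80/29 16/9 488/261 592/261

left sensor world pos  = (6, -7); dL² = 58
right sensor world pos = (8, -7); dR² = 90
sL = 160/58 = 80/29
sR = 160/90 = 16/9
mL = 1·sL + -1/2·sR = 488/261
mR = 1/2·sL + 1/2·sR = 592/261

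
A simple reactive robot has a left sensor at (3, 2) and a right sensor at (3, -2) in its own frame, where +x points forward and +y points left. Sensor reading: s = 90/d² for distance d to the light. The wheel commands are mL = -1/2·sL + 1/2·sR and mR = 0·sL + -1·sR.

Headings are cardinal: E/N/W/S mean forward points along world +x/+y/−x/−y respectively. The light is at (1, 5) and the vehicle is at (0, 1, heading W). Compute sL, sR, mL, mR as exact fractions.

left sensor world pos  = (-3, -1); dL² = 52
right sensor world pos = (-3, 3); dR² = 20
sL = 90/52 = 45/26
sR = 90/20 = 9/2
mL = -1/2·sL + 1/2·sR = 18/13
mR = 0·sL + -1·sR = -9/2

45/26 9/2 18/13 -9/2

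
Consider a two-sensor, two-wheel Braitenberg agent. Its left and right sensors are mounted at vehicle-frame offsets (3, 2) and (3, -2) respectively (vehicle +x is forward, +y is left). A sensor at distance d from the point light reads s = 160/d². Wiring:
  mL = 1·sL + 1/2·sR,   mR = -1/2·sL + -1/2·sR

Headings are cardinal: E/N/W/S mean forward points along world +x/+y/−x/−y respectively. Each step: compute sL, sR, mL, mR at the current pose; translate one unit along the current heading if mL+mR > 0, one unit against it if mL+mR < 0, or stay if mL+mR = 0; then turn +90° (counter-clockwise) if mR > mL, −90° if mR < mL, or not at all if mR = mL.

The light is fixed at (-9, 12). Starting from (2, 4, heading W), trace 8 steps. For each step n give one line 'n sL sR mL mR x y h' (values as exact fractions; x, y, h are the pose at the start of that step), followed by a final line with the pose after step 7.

n=0: pose=(2,4,W); sL=40/41, sR=8/5; mL=364/205, mR=-264/205; mL+mR=20/41 → advance +1; mR−mL=-628/205 → turn -1·90°
n=1: pose=(1,4,N); sL=160/89, sR=160/169; mL=34160/15041, mR=-20640/15041; mL+mR=80/89 → advance +1; mR−mL=-54800/15041 → turn -1·90°
n=2: pose=(1,5,E); sL=80/97, sR=16/25; mL=2776/2425, mR=-1776/2425; mL+mR=40/97 → advance +1; mR−mL=-4552/2425 → turn -1·90°
n=3: pose=(2,5,S); sL=160/269, sR=160/181; mL=50480/48689, mR=-36000/48689; mL+mR=80/269 → advance +1; mR−mL=-86480/48689 → turn -1·90°
n=4: pose=(2,4,W); sL=40/41, sR=8/5; mL=364/205, mR=-264/205; mL+mR=20/41 → advance +1; mR−mL=-628/205 → turn -1·90°
n=5: pose=(1,4,N); sL=160/89, sR=160/169; mL=34160/15041, mR=-20640/15041; mL+mR=80/89 → advance +1; mR−mL=-54800/15041 → turn -1·90°
n=6: pose=(1,5,E); sL=80/97, sR=16/25; mL=2776/2425, mR=-1776/2425; mL+mR=40/97 → advance +1; mR−mL=-4552/2425 → turn -1·90°
n=7: pose=(2,5,S); sL=160/269, sR=160/181; mL=50480/48689, mR=-36000/48689; mL+mR=80/269 → advance +1; mR−mL=-86480/48689 → turn -1·90°

0 40/41 8/5 364/205 -264/205 2 4 W
1 160/89 160/169 34160/15041 -20640/15041 1 4 N
2 80/97 16/25 2776/2425 -1776/2425 1 5 E
3 160/269 160/181 50480/48689 -36000/48689 2 5 S
4 40/41 8/5 364/205 -264/205 2 4 W
5 160/89 160/169 34160/15041 -20640/15041 1 4 N
6 80/97 16/25 2776/2425 -1776/2425 1 5 E
7 160/269 160/181 50480/48689 -36000/48689 2 5 S
final 2 4 W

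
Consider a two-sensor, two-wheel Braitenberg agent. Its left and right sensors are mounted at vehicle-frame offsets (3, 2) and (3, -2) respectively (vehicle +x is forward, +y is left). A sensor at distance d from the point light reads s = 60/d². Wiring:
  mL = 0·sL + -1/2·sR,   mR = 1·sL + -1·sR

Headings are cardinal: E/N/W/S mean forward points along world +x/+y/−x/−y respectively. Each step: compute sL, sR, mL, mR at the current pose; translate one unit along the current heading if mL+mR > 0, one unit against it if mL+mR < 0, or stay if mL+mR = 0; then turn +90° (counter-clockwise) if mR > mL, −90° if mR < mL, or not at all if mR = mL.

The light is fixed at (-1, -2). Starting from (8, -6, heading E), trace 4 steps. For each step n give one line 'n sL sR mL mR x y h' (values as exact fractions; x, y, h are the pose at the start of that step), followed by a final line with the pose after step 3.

0 15/37 1/3 -1/6 8/111 8 -6 E
1 60/37 60/101 -30/101 3840/3737 7 -6 N
2 6/5 30/13 -15/13 -72/65 7 -5 W
3 60/157 12/17 -6/17 -864/2669 8 -5 S
final 8 -4 E

n=0: pose=(8,-6,E); sL=15/37, sR=1/3; mL=-1/6, mR=8/111; mL+mR=-7/74 → advance -1; mR−mL=53/222 → turn +1·90°
n=1: pose=(7,-6,N); sL=60/37, sR=60/101; mL=-30/101, mR=3840/3737; mL+mR=2730/3737 → advance +1; mR−mL=4950/3737 → turn +1·90°
n=2: pose=(7,-5,W); sL=6/5, sR=30/13; mL=-15/13, mR=-72/65; mL+mR=-147/65 → advance -1; mR−mL=3/65 → turn +1·90°
n=3: pose=(8,-5,S); sL=60/157, sR=12/17; mL=-6/17, mR=-864/2669; mL+mR=-1806/2669 → advance -1; mR−mL=78/2669 → turn +1·90°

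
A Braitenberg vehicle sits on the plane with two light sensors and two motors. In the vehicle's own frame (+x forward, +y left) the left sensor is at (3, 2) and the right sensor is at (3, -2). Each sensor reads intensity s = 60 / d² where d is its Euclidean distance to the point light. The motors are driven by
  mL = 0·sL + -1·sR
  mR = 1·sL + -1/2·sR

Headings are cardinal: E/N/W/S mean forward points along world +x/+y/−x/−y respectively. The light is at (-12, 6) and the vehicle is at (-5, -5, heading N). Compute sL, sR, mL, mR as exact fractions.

left sensor world pos  = (-7, -2); dL² = 89
right sensor world pos = (-3, -2); dR² = 145
sL = 60/89 = 60/89
sR = 60/145 = 12/29
mL = 0·sL + -1·sR = -12/29
mR = 1·sL + -1/2·sR = 1206/2581

60/89 12/29 -12/29 1206/2581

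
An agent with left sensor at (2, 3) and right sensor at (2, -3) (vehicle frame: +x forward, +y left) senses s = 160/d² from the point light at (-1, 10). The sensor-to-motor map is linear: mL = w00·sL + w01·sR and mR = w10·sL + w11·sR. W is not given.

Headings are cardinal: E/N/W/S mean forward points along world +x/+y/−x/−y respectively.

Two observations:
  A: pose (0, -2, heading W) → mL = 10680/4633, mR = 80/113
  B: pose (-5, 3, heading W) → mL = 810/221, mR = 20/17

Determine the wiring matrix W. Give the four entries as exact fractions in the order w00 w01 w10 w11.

obs A: pose=(0,-2,W) → sL=80/113, sR=80/41, mL=10680/4633, mR=80/113
obs B: pose=(-5,3,W) → sL=20/17, sR=40/13, mL=810/221, mR=20/17
sensor matrix S = [[80/113, 80/41], [20/17, 40/13]]; det S = -120000/1023893
solve [mL_A; mL_B] = S·[w00; w01] and [mR_A; mR_B] = S·[w10; w11]:
  w00 = 1/2, w01 = 1, w10 = 1, w11 = 0

1/2 1 1 0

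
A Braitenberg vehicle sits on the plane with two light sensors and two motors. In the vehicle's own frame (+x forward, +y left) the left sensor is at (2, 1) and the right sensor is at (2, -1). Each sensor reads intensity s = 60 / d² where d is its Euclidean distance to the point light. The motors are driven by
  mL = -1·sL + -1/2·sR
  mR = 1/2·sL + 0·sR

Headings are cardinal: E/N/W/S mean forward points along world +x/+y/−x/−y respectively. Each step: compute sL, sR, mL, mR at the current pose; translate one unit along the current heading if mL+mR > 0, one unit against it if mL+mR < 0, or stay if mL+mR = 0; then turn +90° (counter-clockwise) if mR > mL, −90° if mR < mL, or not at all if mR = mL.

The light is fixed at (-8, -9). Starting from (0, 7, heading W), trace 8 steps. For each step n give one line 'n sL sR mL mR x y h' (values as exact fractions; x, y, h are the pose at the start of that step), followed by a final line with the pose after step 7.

0 20/87 12/65 -1822/5655 10/87 0 7 W
1 15/74 3/13 -153/481 15/148 1 7 S
2 12/89 60/377 -7194/33553 6/89 1 8 E
3 6/41 30/221 -1941/9061 3/41 0 8 N
4 20/87 12/65 -1822/5655 10/87 0 7 W
5 15/74 3/13 -153/481 15/148 1 7 S
6 12/89 60/377 -7194/33553 6/89 1 8 E
7 6/41 30/221 -1941/9061 3/41 0 8 N
final 0 7 W

n=0: pose=(0,7,W); sL=20/87, sR=12/65; mL=-1822/5655, mR=10/87; mL+mR=-1172/5655 → advance -1; mR−mL=824/1885 → turn +1·90°
n=1: pose=(1,7,S); sL=15/74, sR=3/13; mL=-153/481, mR=15/148; mL+mR=-417/1924 → advance -1; mR−mL=807/1924 → turn +1·90°
n=2: pose=(1,8,E); sL=12/89, sR=60/377; mL=-7194/33553, mR=6/89; mL+mR=-4932/33553 → advance -1; mR−mL=9456/33553 → turn +1·90°
n=3: pose=(0,8,N); sL=6/41, sR=30/221; mL=-1941/9061, mR=3/41; mL+mR=-1278/9061 → advance -1; mR−mL=2604/9061 → turn +1·90°
n=4: pose=(0,7,W); sL=20/87, sR=12/65; mL=-1822/5655, mR=10/87; mL+mR=-1172/5655 → advance -1; mR−mL=824/1885 → turn +1·90°
n=5: pose=(1,7,S); sL=15/74, sR=3/13; mL=-153/481, mR=15/148; mL+mR=-417/1924 → advance -1; mR−mL=807/1924 → turn +1·90°
n=6: pose=(1,8,E); sL=12/89, sR=60/377; mL=-7194/33553, mR=6/89; mL+mR=-4932/33553 → advance -1; mR−mL=9456/33553 → turn +1·90°
n=7: pose=(0,8,N); sL=6/41, sR=30/221; mL=-1941/9061, mR=3/41; mL+mR=-1278/9061 → advance -1; mR−mL=2604/9061 → turn +1·90°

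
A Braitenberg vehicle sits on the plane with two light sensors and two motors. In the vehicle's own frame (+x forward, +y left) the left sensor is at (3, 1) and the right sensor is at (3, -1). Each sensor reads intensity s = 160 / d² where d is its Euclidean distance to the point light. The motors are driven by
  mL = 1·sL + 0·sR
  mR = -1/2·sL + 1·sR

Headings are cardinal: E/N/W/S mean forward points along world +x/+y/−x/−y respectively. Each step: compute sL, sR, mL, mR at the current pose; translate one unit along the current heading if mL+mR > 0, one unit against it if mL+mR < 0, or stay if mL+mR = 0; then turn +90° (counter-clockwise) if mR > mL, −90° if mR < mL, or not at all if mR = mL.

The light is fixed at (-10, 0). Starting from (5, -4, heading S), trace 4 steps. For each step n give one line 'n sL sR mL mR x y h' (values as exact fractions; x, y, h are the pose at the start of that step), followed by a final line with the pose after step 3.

0 32/61 32/49 32/61 1168/2989 5 -4 S
1 8/9 1 8/9 5/9 5 -5 W
2 160/173 160/229 160/173 9360/39617 4 -5 N
3 80/149 80/157 80/149 5640/23393 4 -4 E
final 5 -4 S

n=0: pose=(5,-4,S); sL=32/61, sR=32/49; mL=32/61, mR=1168/2989; mL+mR=2736/2989 → advance +1; mR−mL=-400/2989 → turn -1·90°
n=1: pose=(5,-5,W); sL=8/9, sR=1; mL=8/9, mR=5/9; mL+mR=13/9 → advance +1; mR−mL=-1/3 → turn -1·90°
n=2: pose=(4,-5,N); sL=160/173, sR=160/229; mL=160/173, mR=9360/39617; mL+mR=46000/39617 → advance +1; mR−mL=-27280/39617 → turn -1·90°
n=3: pose=(4,-4,E); sL=80/149, sR=80/157; mL=80/149, mR=5640/23393; mL+mR=18200/23393 → advance +1; mR−mL=-6920/23393 → turn -1·90°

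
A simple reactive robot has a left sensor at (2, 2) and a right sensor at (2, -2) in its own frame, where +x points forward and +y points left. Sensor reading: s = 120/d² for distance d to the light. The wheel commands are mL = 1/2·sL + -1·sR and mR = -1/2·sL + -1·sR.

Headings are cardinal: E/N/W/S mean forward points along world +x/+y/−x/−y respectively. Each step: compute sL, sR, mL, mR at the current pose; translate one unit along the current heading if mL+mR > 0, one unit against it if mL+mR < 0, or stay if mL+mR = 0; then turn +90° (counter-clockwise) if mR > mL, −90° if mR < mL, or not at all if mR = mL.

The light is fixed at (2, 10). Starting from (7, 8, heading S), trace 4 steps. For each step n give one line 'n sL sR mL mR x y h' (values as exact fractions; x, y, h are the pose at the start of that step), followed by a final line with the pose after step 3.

n=0: pose=(7,8,S); sL=24/13, sR=24/5; mL=-252/65, mR=-372/65; mL+mR=-48/5 → advance -1; mR−mL=-24/13 → turn -1·90°
n=1: pose=(7,9,W); sL=20/3, sR=12; mL=-26/3, mR=-46/3; mL+mR=-24 → advance -1; mR−mL=-20/3 → turn -1·90°
n=2: pose=(8,9,N); sL=120/17, sR=24/13; mL=372/221, mR=-1188/221; mL+mR=-48/13 → advance -1; mR−mL=-120/17 → turn -1·90°
n=3: pose=(8,8,E); sL=15/8, sR=3/2; mL=-9/16, mR=-39/16; mL+mR=-3 → advance -1; mR−mL=-15/8 → turn -1·90°

0 24/13 24/5 -252/65 -372/65 7 8 S
1 20/3 12 -26/3 -46/3 7 9 W
2 120/17 24/13 372/221 -1188/221 8 9 N
3 15/8 3/2 -9/16 -39/16 8 8 E
final 7 8 S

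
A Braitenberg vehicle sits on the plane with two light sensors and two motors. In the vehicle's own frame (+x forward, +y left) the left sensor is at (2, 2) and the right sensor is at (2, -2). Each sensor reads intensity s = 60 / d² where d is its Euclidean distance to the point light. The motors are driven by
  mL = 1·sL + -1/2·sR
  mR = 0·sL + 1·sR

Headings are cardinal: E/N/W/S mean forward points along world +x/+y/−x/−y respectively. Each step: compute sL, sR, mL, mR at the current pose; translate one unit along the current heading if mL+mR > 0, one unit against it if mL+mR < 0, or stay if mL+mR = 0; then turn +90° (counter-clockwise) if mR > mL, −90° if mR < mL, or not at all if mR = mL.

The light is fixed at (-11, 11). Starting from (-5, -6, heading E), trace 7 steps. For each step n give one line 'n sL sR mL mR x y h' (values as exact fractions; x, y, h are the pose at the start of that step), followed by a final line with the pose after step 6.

0 60/289 12/85 198/1445 12/85 -5 -6 E
1 6/25 10/51 181/1275 10/51 -4 -6 N
2 60/349 60/221 2790/77129 60/221 -4 -5 W
3 15/97 3/17 219/3298 3/17 -5 -5 S
4 60/289 12/85 198/1445 12/85 -5 -6 E
5 6/25 10/51 181/1275 10/51 -4 -6 N
6 60/349 60/221 2790/77129 60/221 -4 -5 W
final -5 -5 S

n=0: pose=(-5,-6,E); sL=60/289, sR=12/85; mL=198/1445, mR=12/85; mL+mR=402/1445 → advance +1; mR−mL=6/1445 → turn +1·90°
n=1: pose=(-4,-6,N); sL=6/25, sR=10/51; mL=181/1275, mR=10/51; mL+mR=431/1275 → advance +1; mR−mL=23/425 → turn +1·90°
n=2: pose=(-4,-5,W); sL=60/349, sR=60/221; mL=2790/77129, mR=60/221; mL+mR=23730/77129 → advance +1; mR−mL=18150/77129 → turn +1·90°
n=3: pose=(-5,-5,S); sL=15/97, sR=3/17; mL=219/3298, mR=3/17; mL+mR=801/3298 → advance +1; mR−mL=363/3298 → turn +1·90°
n=4: pose=(-5,-6,E); sL=60/289, sR=12/85; mL=198/1445, mR=12/85; mL+mR=402/1445 → advance +1; mR−mL=6/1445 → turn +1·90°
n=5: pose=(-4,-6,N); sL=6/25, sR=10/51; mL=181/1275, mR=10/51; mL+mR=431/1275 → advance +1; mR−mL=23/425 → turn +1·90°
n=6: pose=(-4,-5,W); sL=60/349, sR=60/221; mL=2790/77129, mR=60/221; mL+mR=23730/77129 → advance +1; mR−mL=18150/77129 → turn +1·90°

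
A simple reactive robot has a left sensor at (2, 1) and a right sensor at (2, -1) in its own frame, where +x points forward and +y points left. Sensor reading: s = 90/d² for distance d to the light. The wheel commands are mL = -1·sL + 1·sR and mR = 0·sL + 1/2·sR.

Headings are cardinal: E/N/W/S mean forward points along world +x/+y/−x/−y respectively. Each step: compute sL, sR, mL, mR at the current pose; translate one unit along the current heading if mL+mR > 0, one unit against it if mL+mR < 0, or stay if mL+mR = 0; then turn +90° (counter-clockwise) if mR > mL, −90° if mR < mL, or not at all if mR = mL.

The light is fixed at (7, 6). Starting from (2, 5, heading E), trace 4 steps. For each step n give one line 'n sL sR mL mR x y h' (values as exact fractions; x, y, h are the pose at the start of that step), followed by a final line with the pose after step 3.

n=0: pose=(2,5,E); sL=10, sR=90/13; mL=-40/13, mR=45/13; mL+mR=5/13 → advance +1; mR−mL=85/13 → turn +1·90°
n=1: pose=(3,5,N); sL=45/13, sR=9; mL=72/13, mR=9/2; mL+mR=261/26 → advance +1; mR−mL=-27/26 → turn -1·90°
n=2: pose=(3,6,E); sL=18, sR=18; mL=0, mR=9; mL+mR=9 → advance +1; mR−mL=9 → turn +1·90°
n=3: pose=(4,6,N); sL=9/2, sR=45/4; mL=27/4, mR=45/8; mL+mR=99/8 → advance +1; mR−mL=-9/8 → turn -1·90°

0 10 90/13 -40/13 45/13 2 5 E
1 45/13 9 72/13 9/2 3 5 N
2 18 18 0 9 3 6 E
3 9/2 45/4 27/4 45/8 4 6 N
final 4 7 E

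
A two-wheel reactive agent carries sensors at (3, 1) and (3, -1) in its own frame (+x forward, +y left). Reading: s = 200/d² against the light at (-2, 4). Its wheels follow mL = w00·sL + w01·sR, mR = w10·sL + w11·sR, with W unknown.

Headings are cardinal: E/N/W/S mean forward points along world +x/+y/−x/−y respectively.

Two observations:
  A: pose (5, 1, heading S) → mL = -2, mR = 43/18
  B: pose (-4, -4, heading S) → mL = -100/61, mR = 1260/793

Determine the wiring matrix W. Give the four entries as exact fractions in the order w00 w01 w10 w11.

obs A: pose=(5,1,S) → sL=2, sR=25/9, mL=-2, mR=43/18
obs B: pose=(-4,-4,S) → sL=100/61, sR=20/13, mL=-100/61, mR=1260/793
sensor matrix S = [[2, 25/9], [100/61, 20/13]]; det S = -10540/7137
solve [mL_A; mL_B] = S·[w00; w01] and [mR_A; mR_B] = S·[w10; w11]:
  w00 = -1, w01 = 0, w10 = 1/2, w11 = 1/2

-1 0 1/2 1/2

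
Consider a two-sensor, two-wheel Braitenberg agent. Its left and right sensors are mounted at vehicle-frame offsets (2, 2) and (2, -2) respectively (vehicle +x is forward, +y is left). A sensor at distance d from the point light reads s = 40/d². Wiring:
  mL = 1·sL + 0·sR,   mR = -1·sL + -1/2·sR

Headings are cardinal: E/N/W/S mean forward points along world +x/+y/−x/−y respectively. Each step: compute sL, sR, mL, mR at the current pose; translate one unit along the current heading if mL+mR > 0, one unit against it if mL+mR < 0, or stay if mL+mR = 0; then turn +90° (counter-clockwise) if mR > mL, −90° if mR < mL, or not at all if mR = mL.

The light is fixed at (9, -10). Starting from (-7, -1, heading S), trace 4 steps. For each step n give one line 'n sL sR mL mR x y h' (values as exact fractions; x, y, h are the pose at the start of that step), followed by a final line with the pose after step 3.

0 8/49 40/373 8/49 -3964/18277 -7 -1 S
1 10/97 10/117 10/97 -1655/11349 -7 0 W
2 40/433 40/313 40/433 -21180/135529 -6 0 N
3 4/29 20/109 4/29 -726/3161 -6 -1 E
final -7 -1 S

n=0: pose=(-7,-1,S); sL=8/49, sR=40/373; mL=8/49, mR=-3964/18277; mL+mR=-20/373 → advance -1; mR−mL=-6948/18277 → turn -1·90°
n=1: pose=(-7,0,W); sL=10/97, sR=10/117; mL=10/97, mR=-1655/11349; mL+mR=-5/117 → advance -1; mR−mL=-2825/11349 → turn -1·90°
n=2: pose=(-6,0,N); sL=40/433, sR=40/313; mL=40/433, mR=-21180/135529; mL+mR=-20/313 → advance -1; mR−mL=-33700/135529 → turn -1·90°
n=3: pose=(-6,-1,E); sL=4/29, sR=20/109; mL=4/29, mR=-726/3161; mL+mR=-10/109 → advance -1; mR−mL=-1162/3161 → turn -1·90°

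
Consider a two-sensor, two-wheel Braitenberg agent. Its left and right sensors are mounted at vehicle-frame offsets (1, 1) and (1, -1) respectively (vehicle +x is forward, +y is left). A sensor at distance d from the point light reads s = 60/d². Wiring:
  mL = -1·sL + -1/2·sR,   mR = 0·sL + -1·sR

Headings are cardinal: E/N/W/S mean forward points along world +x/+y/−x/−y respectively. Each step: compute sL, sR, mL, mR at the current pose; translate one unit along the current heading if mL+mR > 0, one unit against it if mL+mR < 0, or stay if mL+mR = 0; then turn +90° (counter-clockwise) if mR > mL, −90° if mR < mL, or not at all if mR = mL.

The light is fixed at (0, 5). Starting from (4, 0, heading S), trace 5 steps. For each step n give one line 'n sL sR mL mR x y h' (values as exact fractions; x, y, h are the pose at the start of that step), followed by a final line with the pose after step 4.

n=0: pose=(4,0,S); sL=60/61, sR=4/3; mL=-302/183, mR=-4/3; mL+mR=-182/61 → advance -1; mR−mL=58/183 → turn +1·90°
n=1: pose=(4,1,E); sL=30/17, sR=6/5; mL=-201/85, mR=-6/5; mL+mR=-303/85 → advance -1; mR−mL=99/85 → turn +1·90°
n=2: pose=(3,1,N); sL=60/13, sR=12/5; mL=-378/65, mR=-12/5; mL+mR=-534/65 → advance -1; mR−mL=222/65 → turn +1·90°
n=3: pose=(3,0,W); sL=3/2, sR=3; mL=-3, mR=-3; mL+mR=-6 → advance -1; mR−mL=0 → turn +0·90°
n=4: pose=(4,0,W); sL=4/3, sR=12/5; mL=-38/15, mR=-12/5; mL+mR=-74/15 → advance -1; mR−mL=2/15 → turn +1·90°

0 60/61 4/3 -302/183 -4/3 4 0 S
1 30/17 6/5 -201/85 -6/5 4 1 E
2 60/13 12/5 -378/65 -12/5 3 1 N
3 3/2 3 -3 -3 3 0 W
4 4/3 12/5 -38/15 -12/5 4 0 W
final 5 0 S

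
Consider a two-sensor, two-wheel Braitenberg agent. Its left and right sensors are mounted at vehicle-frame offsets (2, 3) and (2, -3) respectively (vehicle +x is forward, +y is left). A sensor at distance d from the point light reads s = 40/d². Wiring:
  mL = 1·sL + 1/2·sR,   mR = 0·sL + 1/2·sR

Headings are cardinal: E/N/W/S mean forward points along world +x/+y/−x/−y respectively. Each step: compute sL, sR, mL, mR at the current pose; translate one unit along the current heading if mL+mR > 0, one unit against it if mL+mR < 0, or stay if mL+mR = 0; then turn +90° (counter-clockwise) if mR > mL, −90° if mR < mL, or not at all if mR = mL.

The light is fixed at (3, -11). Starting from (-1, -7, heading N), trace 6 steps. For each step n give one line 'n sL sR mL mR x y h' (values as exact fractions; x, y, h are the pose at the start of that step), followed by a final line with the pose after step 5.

0 8/17 40/37 636/629 20/37 -1 -7 N
1 10/17 5 105/34 5/2 -1 -6 E
2 40/9 8/9 44/9 4/9 0 -6 S
3 20/13 20/37 870/481 10/37 0 -7 W
4 8/17 40/37 636/629 20/37 -1 -7 N
5 10/17 5 105/34 5/2 -1 -6 E
final 0 -6 S

n=0: pose=(-1,-7,N); sL=8/17, sR=40/37; mL=636/629, mR=20/37; mL+mR=976/629 → advance +1; mR−mL=-8/17 → turn -1·90°
n=1: pose=(-1,-6,E); sL=10/17, sR=5; mL=105/34, mR=5/2; mL+mR=95/17 → advance +1; mR−mL=-10/17 → turn -1·90°
n=2: pose=(0,-6,S); sL=40/9, sR=8/9; mL=44/9, mR=4/9; mL+mR=16/3 → advance +1; mR−mL=-40/9 → turn -1·90°
n=3: pose=(0,-7,W); sL=20/13, sR=20/37; mL=870/481, mR=10/37; mL+mR=1000/481 → advance +1; mR−mL=-20/13 → turn -1·90°
n=4: pose=(-1,-7,N); sL=8/17, sR=40/37; mL=636/629, mR=20/37; mL+mR=976/629 → advance +1; mR−mL=-8/17 → turn -1·90°
n=5: pose=(-1,-6,E); sL=10/17, sR=5; mL=105/34, mR=5/2; mL+mR=95/17 → advance +1; mR−mL=-10/17 → turn -1·90°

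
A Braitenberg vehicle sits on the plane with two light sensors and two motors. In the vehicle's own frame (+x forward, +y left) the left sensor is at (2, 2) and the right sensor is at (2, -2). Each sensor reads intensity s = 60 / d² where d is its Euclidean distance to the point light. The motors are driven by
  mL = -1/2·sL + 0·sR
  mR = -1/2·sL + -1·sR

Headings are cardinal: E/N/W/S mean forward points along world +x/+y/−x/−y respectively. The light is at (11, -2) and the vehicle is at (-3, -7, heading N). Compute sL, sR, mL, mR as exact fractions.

left sensor world pos  = (-5, -5); dL² = 265
right sensor world pos = (-1, -5); dR² = 153
sL = 60/265 = 12/53
sR = 60/153 = 20/51
mL = -1/2·sL + 0·sR = -6/53
mR = -1/2·sL + -1·sR = -1366/2703

12/53 20/51 -6/53 -1366/2703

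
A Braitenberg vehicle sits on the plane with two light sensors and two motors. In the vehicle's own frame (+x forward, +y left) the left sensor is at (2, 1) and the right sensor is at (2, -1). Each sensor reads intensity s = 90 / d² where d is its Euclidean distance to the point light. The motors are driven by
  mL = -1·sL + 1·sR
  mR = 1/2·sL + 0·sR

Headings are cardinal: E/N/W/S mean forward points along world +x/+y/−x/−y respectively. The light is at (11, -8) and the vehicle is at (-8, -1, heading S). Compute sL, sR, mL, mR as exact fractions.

left sensor world pos  = (-7, -3); dL² = 349
right sensor world pos = (-9, -3); dR² = 425
sL = 90/349 = 90/349
sR = 90/425 = 18/85
mL = -1·sL + 1·sR = -1368/29665
mR = 1/2·sL + 0·sR = 45/349

90/349 18/85 -1368/29665 45/349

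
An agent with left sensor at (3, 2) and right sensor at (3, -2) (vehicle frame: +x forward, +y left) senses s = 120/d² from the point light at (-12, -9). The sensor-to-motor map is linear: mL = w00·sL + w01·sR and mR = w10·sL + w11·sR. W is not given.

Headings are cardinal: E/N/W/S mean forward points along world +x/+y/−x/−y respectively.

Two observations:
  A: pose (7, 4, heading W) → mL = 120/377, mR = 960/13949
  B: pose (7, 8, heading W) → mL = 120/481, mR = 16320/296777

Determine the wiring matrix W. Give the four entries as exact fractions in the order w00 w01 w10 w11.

1 0 1 -1

obs A: pose=(7,4,W) → sL=120/377, sR=120/481, mL=120/377, mR=960/13949
obs B: pose=(7,8,W) → sL=120/481, sR=120/617, mL=120/481, mR=16320/296777
sensor matrix S = [[120/377, 120/481], [120/481, 120/617]]; det S = -1382400/4139742373
solve [mL_A; mL_B] = S·[w00; w01] and [mR_A; mR_B] = S·[w10; w11]:
  w00 = 1, w01 = 0, w10 = 1, w11 = -1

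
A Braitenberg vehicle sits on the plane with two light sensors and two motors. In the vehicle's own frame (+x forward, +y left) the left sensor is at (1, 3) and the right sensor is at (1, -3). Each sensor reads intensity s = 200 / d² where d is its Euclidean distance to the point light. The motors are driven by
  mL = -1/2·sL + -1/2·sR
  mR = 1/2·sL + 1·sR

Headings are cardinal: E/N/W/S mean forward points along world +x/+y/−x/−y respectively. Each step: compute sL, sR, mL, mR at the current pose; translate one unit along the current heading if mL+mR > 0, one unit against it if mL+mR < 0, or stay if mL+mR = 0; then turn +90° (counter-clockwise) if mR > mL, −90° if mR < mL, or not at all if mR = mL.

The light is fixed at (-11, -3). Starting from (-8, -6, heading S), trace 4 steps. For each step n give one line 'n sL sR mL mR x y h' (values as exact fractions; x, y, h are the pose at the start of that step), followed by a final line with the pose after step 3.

0 50/13 25/2 -425/52 375/26 -8 -6 S
1 200/17 40/13 -1640/221 1980/221 -8 -7 E
2 20 100/29 -340/29 390/29 -7 -7 N
3 40/9 200/9 -40/3 220/9 -7 -6 W
final -8 -6 S

n=0: pose=(-8,-6,S); sL=50/13, sR=25/2; mL=-425/52, mR=375/26; mL+mR=25/4 → advance +1; mR−mL=1175/52 → turn +1·90°
n=1: pose=(-8,-7,E); sL=200/17, sR=40/13; mL=-1640/221, mR=1980/221; mL+mR=20/13 → advance +1; mR−mL=3620/221 → turn +1·90°
n=2: pose=(-7,-7,N); sL=20, sR=100/29; mL=-340/29, mR=390/29; mL+mR=50/29 → advance +1; mR−mL=730/29 → turn +1·90°
n=3: pose=(-7,-6,W); sL=40/9, sR=200/9; mL=-40/3, mR=220/9; mL+mR=100/9 → advance +1; mR−mL=340/9 → turn +1·90°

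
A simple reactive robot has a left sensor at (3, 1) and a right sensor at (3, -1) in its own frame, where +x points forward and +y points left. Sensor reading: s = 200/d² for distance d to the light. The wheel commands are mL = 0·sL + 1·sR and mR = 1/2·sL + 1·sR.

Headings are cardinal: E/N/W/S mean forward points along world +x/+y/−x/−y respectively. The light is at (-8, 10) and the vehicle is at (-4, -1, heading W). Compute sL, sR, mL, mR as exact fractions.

left sensor world pos  = (-7, -2); dL² = 145
right sensor world pos = (-7, 0); dR² = 101
sL = 200/145 = 40/29
sR = 200/101 = 200/101
mL = 0·sL + 1·sR = 200/101
mR = 1/2·sL + 1·sR = 7820/2929

40/29 200/101 200/101 7820/2929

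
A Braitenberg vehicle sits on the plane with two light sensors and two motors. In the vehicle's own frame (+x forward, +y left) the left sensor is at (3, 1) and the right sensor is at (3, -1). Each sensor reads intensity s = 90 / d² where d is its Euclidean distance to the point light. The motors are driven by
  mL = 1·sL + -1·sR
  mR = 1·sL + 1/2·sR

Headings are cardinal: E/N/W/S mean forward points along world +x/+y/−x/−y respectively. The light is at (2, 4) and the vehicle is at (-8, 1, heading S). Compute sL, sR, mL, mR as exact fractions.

left sensor world pos  = (-7, -2); dL² = 117
right sensor world pos = (-9, -2); dR² = 157
sL = 90/117 = 10/13
sR = 90/157 = 90/157
mL = 1·sL + -1·sR = 400/2041
mR = 1·sL + 1/2·sR = 2155/2041

10/13 90/157 400/2041 2155/2041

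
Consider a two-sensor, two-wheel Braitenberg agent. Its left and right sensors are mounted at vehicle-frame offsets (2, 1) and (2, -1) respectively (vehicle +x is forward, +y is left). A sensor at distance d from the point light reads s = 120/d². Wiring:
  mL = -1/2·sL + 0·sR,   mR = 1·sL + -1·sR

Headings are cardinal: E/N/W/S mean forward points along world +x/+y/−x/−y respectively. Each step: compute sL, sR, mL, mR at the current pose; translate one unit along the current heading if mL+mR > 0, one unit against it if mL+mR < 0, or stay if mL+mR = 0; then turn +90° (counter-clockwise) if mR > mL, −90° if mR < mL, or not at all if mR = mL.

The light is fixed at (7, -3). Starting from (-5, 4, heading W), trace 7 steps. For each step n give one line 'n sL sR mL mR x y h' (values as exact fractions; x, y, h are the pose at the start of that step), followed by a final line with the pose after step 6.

n=0: pose=(-5,4,W); sL=15/29, sR=6/13; mL=-15/58, mR=21/377; mL+mR=-153/754 → advance -1; mR−mL=237/754 → turn +1·90°
n=1: pose=(-4,4,S); sL=24/25, sR=120/169; mL=-12/25, mR=1056/4225; mL+mR=-972/4225 → advance -1; mR−mL=3084/4225 → turn +1·90°
n=2: pose=(-4,5,E); sL=20/27, sR=12/13; mL=-10/27, mR=-64/351; mL+mR=-194/351 → advance -1; mR−mL=22/117 → turn +1·90°
n=3: pose=(-5,5,N); sL=120/269, sR=120/221; mL=-60/269, mR=-5760/59449; mL+mR=-19020/59449 → advance -1; mR−mL=7500/59449 → turn +1·90°
n=4: pose=(-5,4,W); sL=15/29, sR=6/13; mL=-15/58, mR=21/377; mL+mR=-153/754 → advance -1; mR−mL=237/754 → turn +1·90°
n=5: pose=(-4,4,S); sL=24/25, sR=120/169; mL=-12/25, mR=1056/4225; mL+mR=-972/4225 → advance -1; mR−mL=3084/4225 → turn +1·90°
n=6: pose=(-4,5,E); sL=20/27, sR=12/13; mL=-10/27, mR=-64/351; mL+mR=-194/351 → advance -1; mR−mL=22/117 → turn +1·90°

0 15/29 6/13 -15/58 21/377 -5 4 W
1 24/25 120/169 -12/25 1056/4225 -4 4 S
2 20/27 12/13 -10/27 -64/351 -4 5 E
3 120/269 120/221 -60/269 -5760/59449 -5 5 N
4 15/29 6/13 -15/58 21/377 -5 4 W
5 24/25 120/169 -12/25 1056/4225 -4 4 S
6 20/27 12/13 -10/27 -64/351 -4 5 E
final -5 5 N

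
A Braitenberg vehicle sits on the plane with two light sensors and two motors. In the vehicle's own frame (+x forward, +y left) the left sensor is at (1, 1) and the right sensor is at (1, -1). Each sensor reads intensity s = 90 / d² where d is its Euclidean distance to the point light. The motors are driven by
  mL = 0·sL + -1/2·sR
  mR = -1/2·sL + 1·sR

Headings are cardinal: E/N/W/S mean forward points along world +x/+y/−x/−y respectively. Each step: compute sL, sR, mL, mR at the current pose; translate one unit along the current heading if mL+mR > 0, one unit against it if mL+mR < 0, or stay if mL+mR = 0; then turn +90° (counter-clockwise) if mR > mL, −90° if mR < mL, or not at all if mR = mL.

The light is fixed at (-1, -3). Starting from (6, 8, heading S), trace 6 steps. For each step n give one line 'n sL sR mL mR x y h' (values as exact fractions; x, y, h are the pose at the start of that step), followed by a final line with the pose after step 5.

0 45/82 45/68 -45/136 270/697 6 8 S
1 18/37 18/29 -9/29 405/1073 6 7 E
2 9/17 45/101 -45/202 621/3434 7 7 N
3 90/113 90/149 -45/149 3465/16837 7 6 W
4 45/82 45/64 -45/128 1125/2624 8 6 S
5 90/181 90/149 -45/149 9585/26969 8 5 E
final 9 5 N

n=0: pose=(6,8,S); sL=45/82, sR=45/68; mL=-45/136, mR=270/697; mL+mR=315/5576 → advance +1; mR−mL=4005/5576 → turn +1·90°
n=1: pose=(6,7,E); sL=18/37, sR=18/29; mL=-9/29, mR=405/1073; mL+mR=72/1073 → advance +1; mR−mL=738/1073 → turn +1·90°
n=2: pose=(7,7,N); sL=9/17, sR=45/101; mL=-45/202, mR=621/3434; mL+mR=-72/1717 → advance -1; mR−mL=693/1717 → turn +1·90°
n=3: pose=(7,6,W); sL=90/113, sR=90/149; mL=-45/149, mR=3465/16837; mL+mR=-1620/16837 → advance -1; mR−mL=8550/16837 → turn +1·90°
n=4: pose=(8,6,S); sL=45/82, sR=45/64; mL=-45/128, mR=1125/2624; mL+mR=405/5248 → advance +1; mR−mL=4095/5248 → turn +1·90°
n=5: pose=(8,5,E); sL=90/181, sR=90/149; mL=-45/149, mR=9585/26969; mL+mR=1440/26969 → advance +1; mR−mL=17730/26969 → turn +1·90°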